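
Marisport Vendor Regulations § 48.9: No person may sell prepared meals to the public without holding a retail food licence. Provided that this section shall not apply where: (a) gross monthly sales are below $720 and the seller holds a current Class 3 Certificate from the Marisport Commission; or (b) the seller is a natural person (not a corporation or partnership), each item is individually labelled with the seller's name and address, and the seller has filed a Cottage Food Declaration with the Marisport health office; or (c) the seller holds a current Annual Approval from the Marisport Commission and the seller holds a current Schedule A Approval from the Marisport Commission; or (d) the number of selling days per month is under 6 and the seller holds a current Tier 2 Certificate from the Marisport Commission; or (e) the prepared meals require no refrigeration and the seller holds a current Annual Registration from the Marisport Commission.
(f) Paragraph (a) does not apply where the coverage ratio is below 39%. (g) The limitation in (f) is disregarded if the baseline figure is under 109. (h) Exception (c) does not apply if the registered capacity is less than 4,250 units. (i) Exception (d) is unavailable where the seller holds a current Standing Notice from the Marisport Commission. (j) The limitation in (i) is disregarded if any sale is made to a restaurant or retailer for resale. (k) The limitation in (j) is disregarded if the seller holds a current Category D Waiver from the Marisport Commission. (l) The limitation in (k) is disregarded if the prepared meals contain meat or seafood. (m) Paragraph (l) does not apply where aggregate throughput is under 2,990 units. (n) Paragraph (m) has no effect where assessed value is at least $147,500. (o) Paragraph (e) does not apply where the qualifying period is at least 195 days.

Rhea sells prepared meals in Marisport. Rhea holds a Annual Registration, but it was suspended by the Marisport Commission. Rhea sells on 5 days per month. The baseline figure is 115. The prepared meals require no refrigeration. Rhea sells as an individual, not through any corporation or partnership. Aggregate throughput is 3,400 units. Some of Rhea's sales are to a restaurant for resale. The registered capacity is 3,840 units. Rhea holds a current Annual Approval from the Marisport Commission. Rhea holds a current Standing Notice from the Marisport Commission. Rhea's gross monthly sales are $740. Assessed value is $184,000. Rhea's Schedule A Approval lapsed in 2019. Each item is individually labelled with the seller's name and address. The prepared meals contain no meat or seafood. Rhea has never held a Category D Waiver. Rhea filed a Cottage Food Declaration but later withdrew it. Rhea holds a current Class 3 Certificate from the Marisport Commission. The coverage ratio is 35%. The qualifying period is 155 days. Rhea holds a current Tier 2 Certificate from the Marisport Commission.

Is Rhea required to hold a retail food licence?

No — exception (d) applies; Rhea is not required to hold a retail food licence.

Exception (a) requires that gross monthly sales are below $720; but gross monthly sales are $740, not below $720, so (a) is unavailable.
Exception (b) requires that the seller has filed a Cottage Food Declaration with the Marisport health office; but the Cottage Food Declaration was withdrawn, so (b) is unavailable.
Exception (c) requires that the seller holds a current Schedule A Approval from the Marisport Commission; but there is no Schedule A Approval in force, so (c) is unavailable.
All of (d)'s requirements are met (the number of selling days per month is 5, under the 6 limit; a current Tier 2 Certificate is held). Applying paragraphs (i)–(n): (i) is triggered (a current Standing Notice is held), but is itself disapplied by (j): (j) operates against (i): some sales are to a restaurant for resale. (k), which would lift (j), is inapplicable — there is no Category D Waiver in force. Exception (d) stands.
Exception (e) fails — there is no Annual Registration in force.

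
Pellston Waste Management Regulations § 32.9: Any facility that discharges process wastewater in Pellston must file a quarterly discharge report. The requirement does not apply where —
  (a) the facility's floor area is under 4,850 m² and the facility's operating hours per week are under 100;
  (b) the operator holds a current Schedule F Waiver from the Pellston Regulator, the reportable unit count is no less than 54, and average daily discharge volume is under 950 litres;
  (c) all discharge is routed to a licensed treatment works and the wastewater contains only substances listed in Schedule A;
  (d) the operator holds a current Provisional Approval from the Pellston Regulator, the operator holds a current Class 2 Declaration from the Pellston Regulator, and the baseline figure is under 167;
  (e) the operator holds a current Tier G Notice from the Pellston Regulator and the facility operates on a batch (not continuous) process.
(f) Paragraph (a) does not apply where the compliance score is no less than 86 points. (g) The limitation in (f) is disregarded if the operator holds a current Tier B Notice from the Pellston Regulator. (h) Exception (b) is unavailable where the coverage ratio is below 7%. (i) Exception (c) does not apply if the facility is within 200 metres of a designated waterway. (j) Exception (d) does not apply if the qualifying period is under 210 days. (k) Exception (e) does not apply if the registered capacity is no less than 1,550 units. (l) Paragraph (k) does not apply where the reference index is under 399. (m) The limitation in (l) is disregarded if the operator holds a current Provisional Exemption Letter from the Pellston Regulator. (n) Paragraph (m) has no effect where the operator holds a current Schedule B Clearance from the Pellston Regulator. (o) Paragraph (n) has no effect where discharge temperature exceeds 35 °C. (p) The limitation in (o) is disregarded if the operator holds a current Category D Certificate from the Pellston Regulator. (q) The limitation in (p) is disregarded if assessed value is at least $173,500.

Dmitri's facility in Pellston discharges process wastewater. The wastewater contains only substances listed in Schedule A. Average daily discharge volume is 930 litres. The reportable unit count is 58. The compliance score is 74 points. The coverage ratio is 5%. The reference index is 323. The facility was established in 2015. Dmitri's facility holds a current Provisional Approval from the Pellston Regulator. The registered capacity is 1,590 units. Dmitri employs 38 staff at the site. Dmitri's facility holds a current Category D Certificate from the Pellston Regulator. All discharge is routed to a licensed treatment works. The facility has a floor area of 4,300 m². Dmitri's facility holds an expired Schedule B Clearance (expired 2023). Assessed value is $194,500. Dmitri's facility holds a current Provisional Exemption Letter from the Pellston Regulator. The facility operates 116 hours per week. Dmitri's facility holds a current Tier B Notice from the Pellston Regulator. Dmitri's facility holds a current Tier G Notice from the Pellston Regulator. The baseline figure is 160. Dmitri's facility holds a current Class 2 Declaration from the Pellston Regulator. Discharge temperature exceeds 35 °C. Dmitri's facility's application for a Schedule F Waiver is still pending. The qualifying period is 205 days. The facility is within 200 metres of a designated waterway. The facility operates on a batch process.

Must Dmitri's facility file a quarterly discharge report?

Yes — Dmitri's facility must file a quarterly discharge report.

Exception (a) fails — the facility's operating hours per week are 116, not under 100.
Exception (b) requires that the operator holds a current Schedule F Waiver from the Pellston Regulator; but there is no Schedule F Waiver in force, so (b) is unavailable.
Exception (c)'s conditions are all satisfied: discharge is routed to a licensed treatment works; the wastewater is Schedule-A-only. However, paragraph (i) must be considered: (i) operates against (c): the facility is within 200 m of a designated waterway. Exception (c) does not apply.
Exception (d): a current Provisional Approval is held; a current Class 2 Declaration is held; the baseline figure is 160, under the 167 limit — every condition holds. But: (j) applies — the qualifying period is 205 days, under the 210 days limit. (d) is therefore removed.
Exception (e): a current Tier G Notice is held; the facility operates on a batch process — every condition holds. However, paragraphs (k)–(q) must be considered: (k) operates — the registered capacity is 1,590 units, meeting the 1,550 units threshold. (l) would limit (k) — the reference index is 323, under the 399 limit — but (m) sets (l) aside: (m) operates against (l): a current Provisional Exemption Letter is held. (n), which would lift (m), is inapplicable — there is no Schedule B Clearance in force. So (e) is unavailable.
Every exception is unavailable, so the rule governs.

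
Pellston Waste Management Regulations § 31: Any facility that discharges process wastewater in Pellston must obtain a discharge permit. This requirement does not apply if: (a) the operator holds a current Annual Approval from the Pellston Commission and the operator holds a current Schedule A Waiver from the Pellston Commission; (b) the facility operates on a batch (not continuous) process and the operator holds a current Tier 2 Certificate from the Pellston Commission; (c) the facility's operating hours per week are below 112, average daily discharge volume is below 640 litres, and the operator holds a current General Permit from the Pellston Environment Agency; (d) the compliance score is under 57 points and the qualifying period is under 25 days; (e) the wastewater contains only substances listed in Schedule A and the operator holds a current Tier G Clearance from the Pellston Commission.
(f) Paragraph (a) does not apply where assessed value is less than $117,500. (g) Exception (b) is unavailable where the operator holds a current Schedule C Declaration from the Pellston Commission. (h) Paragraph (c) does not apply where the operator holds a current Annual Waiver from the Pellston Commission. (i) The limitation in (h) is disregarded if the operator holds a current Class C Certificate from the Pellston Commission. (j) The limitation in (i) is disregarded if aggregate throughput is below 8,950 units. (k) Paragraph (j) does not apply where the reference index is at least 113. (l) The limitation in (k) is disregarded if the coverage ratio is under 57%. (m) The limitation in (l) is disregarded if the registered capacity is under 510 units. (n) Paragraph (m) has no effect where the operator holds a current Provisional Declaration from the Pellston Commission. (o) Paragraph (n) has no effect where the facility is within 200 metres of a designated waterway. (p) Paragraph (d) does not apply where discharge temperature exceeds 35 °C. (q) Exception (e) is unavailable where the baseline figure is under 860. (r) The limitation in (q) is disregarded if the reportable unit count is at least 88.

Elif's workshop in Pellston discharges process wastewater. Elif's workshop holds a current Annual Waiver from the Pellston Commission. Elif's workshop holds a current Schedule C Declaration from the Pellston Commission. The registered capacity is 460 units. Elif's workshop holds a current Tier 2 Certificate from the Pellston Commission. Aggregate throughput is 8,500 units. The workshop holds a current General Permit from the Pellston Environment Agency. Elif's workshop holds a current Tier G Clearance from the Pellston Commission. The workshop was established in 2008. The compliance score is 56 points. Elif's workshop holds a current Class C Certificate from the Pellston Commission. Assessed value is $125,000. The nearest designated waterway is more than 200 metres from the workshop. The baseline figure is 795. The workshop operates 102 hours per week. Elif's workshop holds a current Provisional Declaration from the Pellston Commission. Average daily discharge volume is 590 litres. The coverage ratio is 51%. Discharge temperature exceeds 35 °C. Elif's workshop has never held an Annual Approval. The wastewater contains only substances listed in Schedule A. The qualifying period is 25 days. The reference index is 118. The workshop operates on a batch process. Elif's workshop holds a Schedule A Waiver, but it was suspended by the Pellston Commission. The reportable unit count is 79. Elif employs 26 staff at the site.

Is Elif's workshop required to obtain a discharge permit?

Exception (a) requires that the operator holds a current Annual Approval from the Pellston Commission; but the Annual Approval is not current, so (a) is unavailable.
Exception (b) is satisfied on its face — the facility operates on a batch process; a current Tier 2 Certificate is held. However, paragraph (g) must be considered: (g) operates against (b): a current Schedule C Declaration is held. (b) is therefore removed.
Exception (c) is satisfied on its face — the facility's operating hours per week are 102, below the 112 limit; average daily discharge volume is 590 litres, below the 640 litres limit; a current General Permit is held. However, paragraphs (h)–(o) must be considered: (h) operates against (c): a current Annual Waiver is held. (i) is engaged (a current Class C Certificate is held), but yields to (j): (j) is engaged — aggregate throughput is 8,500 units, below the 8,950 units limit. (k) would limit (j) — the reference index is 118, meeting the 113 threshold — but (l) sets (k) aside: (l) operates against (k): the coverage ratio is 51%, under the 57% limit. (m) is triggered (the registered capacity is 460 units, under the 510 units limit), but is set aside by (n): (n) applies — a current Provisional Declaration is held. (o) does not operate here (the workshop is more than 200 m from any designated waterway), so (n) stands. So (c) is unavailable.
Exception (d) fails — the qualifying period is 25 days, not under 25 days.
Exception (e) is satisfied on its face — the wastewater is Schedule-A-only; a current Tier G Clearance is held. But: (q) operates against (e): the baseline figure is 795, under the 860 limit. (r), which would lift (q), is inapplicable — the reportable unit count is 79, short of 88. So (e) is unavailable.
No exception applies. The general rule governs.

Yes — Elif's workshop must obtain a discharge permit.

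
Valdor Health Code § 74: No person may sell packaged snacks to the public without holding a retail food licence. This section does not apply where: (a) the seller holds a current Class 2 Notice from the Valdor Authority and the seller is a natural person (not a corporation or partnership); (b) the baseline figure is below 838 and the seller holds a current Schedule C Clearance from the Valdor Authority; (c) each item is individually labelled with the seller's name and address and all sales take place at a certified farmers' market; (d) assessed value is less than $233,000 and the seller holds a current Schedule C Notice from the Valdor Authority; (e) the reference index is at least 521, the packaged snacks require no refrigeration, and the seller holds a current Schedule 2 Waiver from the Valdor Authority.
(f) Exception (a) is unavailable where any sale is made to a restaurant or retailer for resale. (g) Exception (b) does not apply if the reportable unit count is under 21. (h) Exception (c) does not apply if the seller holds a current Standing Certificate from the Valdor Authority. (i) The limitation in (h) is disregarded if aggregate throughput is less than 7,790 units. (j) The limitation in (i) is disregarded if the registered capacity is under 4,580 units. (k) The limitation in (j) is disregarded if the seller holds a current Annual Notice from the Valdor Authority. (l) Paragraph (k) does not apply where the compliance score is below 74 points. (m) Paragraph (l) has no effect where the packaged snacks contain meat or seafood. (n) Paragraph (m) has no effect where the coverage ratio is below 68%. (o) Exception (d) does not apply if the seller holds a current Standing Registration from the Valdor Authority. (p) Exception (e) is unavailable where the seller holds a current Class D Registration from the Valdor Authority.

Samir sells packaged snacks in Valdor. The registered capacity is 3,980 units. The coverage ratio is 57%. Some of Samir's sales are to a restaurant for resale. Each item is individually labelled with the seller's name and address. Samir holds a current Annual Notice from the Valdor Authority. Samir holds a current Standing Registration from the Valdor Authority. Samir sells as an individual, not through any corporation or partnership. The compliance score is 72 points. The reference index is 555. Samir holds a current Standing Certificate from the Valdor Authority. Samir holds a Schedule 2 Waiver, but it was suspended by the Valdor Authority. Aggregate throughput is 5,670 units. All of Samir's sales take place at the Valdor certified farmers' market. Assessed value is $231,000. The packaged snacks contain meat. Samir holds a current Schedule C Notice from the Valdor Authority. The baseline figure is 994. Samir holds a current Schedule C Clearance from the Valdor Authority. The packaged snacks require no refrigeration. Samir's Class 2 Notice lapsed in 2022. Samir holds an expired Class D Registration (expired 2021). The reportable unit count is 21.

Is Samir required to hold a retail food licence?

Yes — Samir must hold a retail food licence.

Exception (a) requires that the seller holds a current Class 2 Notice from the Valdor Authority; but no current Class 2 Notice is held, so (a) is unavailable.
Exception (b) requires that the baseline figure is below 838; but the baseline figure is 994, not below 838, so (b) is unavailable.
Exception (c): items are individually labelled; all sales are at a certified farmers' market — every condition holds. Turning to paragraphs (h)–(n): (h) operates against (c): a current Standing Certificate is held. (i) is engaged (aggregate throughput is 5,670 units, less than the 7,790 units limit), but yields to (j): (j) operates against (i): the registered capacity is 3,980 units, under the 4,580 units limit. (k) would limit (j) — a current Annual Notice is held — but (l) sets (k) aside: (l) operates — the compliance score is 72 points, below the 74 points limit. (m) is engaged (the packaged snacks contain meat), but is overridden by (n): (n) is triggered — the coverage ratio is 57%, below the 68% limit. So (c) is unavailable.
Exception (d)'s conditions are all satisfied: assessed value is $231,000, less than the $233,000 limit; a current Schedule C Notice is held. However, paragraph (o) must be considered: (o) operates against (d): a current Standing Registration is held. So (d) is unavailable.
Exception (e) does not apply: no current Schedule 2 Waiver is held.
None of the exceptions is available; § 74 applies in full.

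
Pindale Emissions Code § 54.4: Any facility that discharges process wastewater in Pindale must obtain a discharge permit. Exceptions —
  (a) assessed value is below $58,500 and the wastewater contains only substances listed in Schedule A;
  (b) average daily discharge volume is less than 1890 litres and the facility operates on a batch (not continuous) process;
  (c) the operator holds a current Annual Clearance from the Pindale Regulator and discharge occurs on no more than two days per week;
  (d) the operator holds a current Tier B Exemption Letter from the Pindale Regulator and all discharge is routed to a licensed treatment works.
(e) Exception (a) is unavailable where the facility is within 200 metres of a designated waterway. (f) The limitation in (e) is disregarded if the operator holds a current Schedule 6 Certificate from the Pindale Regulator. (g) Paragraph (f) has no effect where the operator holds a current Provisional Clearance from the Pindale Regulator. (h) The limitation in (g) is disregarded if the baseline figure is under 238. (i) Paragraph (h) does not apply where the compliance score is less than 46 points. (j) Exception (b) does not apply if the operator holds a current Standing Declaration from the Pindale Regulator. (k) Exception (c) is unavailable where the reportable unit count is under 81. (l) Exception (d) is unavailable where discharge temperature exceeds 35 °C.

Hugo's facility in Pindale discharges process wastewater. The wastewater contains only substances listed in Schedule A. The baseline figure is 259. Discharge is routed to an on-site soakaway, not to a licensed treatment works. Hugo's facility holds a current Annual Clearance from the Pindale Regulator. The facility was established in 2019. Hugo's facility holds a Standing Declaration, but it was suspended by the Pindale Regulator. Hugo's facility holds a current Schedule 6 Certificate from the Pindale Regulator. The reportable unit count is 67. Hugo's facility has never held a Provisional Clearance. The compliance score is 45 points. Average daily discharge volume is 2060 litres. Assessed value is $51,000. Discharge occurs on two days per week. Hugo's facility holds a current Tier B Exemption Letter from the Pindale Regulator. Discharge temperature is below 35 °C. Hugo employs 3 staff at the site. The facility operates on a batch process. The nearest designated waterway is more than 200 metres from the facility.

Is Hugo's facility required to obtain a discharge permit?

Exception (a)'s conditions are all satisfied: assessed value is $51,000, below the $58,500 limit; the wastewater is Schedule-A-only. As to paragraphs (e)–(i): (e) does not operate here — the facility is more than 200 m from any designated waterway. So (a) applies.
Exception (b) fails — average daily discharge volume is 2060 litres, not less than 1890 litres.
Exception (c)'s conditions are all satisfied: a current Annual Clearance is held; discharge occurs on no more than two days per week. But applying paragraph (k): (k) operates against (c): the reportable unit count is 67, under the 81 limit. (c) is therefore removed.
Exception (d) fails — discharge is not routed to a licensed treatment works.

No — exception (a) applies; Hugo's facility is not required to obtain a discharge permit.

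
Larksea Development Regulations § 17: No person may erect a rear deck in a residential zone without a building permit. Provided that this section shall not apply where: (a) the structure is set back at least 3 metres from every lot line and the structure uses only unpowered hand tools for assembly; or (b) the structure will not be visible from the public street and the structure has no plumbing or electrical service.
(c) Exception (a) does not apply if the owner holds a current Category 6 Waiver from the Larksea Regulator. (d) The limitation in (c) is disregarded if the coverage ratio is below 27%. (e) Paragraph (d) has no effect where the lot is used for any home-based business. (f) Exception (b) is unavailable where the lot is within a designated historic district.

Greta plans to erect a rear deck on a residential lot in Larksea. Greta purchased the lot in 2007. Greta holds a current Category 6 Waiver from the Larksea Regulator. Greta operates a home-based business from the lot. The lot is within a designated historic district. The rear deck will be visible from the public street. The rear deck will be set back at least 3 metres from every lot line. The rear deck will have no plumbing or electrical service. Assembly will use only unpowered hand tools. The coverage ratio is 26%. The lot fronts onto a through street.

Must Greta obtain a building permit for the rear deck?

All of (a)'s requirements are met (the setback is at least 3 m on every side; assembly uses only hand tools). But applying paragraphs (c)–(e): (c) applies — a current Category 6 Waiver is held. (d) would limit (c) — the coverage ratio is 26%, below the 27% limit — but (e) sets (d) aside: (e) is engaged — a home-based business operates on the lot. So (a) is unavailable.
Exception (b) fails — the structure will be visible from the street.
No exception applies. The general rule governs.

Yes — Greta must obtain a building permit.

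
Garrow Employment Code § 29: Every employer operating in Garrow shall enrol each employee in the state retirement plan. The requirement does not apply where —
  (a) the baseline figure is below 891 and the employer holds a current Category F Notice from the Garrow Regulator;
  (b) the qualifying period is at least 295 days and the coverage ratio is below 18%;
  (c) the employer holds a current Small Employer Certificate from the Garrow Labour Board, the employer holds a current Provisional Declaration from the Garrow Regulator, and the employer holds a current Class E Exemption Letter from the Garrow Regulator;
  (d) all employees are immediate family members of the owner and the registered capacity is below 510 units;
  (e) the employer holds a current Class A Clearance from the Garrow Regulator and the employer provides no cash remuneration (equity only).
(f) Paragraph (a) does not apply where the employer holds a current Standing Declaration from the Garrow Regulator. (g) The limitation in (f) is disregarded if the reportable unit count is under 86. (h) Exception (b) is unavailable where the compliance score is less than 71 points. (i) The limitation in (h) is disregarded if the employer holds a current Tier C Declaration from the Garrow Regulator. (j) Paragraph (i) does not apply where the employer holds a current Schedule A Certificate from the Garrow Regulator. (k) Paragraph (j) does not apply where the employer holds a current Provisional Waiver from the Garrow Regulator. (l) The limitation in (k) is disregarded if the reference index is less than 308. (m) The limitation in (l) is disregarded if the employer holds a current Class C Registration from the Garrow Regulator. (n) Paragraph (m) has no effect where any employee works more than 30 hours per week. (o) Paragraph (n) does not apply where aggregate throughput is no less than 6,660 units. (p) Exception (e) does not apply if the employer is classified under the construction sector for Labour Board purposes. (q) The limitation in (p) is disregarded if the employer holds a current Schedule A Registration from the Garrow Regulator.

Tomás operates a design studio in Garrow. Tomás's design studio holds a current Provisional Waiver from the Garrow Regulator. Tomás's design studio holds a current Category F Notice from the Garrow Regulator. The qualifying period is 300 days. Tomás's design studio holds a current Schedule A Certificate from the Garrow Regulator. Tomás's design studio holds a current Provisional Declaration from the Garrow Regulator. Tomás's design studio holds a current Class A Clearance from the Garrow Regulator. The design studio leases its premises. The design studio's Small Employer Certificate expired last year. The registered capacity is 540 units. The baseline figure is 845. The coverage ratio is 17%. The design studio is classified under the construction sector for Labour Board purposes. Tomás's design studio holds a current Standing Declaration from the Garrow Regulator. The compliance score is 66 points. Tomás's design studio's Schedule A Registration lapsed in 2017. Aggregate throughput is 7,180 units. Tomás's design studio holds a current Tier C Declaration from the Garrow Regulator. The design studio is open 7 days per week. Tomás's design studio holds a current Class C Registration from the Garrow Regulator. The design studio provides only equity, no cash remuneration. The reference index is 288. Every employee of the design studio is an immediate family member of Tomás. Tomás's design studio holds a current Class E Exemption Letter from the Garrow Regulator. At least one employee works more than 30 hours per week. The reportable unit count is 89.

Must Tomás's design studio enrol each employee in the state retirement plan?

No — exception (b) applies; Tomás's design studio is not required to enrol each employee in the state retirement plan.

Exception (a) is satisfied on its face — the baseline figure is 845, below the 891 limit; a current Category F Notice is held. But applying paragraphs (f)–(g): (f) is engaged — a current Standing Declaration is held. (g) is not triggered (the reportable unit count is 89, not under 86), so (f) stands. (a) is therefore removed.
All of (b)'s requirements are met (the qualifying period is 300 days, meeting the 295 days threshold; the coverage ratio is 17%, below the 18% limit). As to paragraphs (h)–(o): (h) would limit (b) — the compliance score is 66 points, less than the 71 points limit — but (i) sets (h) aside: (i) operates against (h): a current Tier C Declaration is held. (j) would limit (i) — a current Schedule A Certificate is held — but (k) sets (j) aside: (k) operates against (j): a current Provisional Waiver is held. (l) operates (the reference index is 288, less than the 308 limit), but is displaced by (m): (m) operates — a current Class C Registration is held. (n) would limit (m) — at least one employee exceeds 30 hours/week — but (o) sets (n) aside: (o) operates against (n): aggregate throughput is 7,180 units, meeting the 6,660 units threshold. (b) remains available.
Exception (c) does not apply: the Small Employer Certificate has expired.
Exception (d) requires that the registered capacity is below 510 units; but the registered capacity is 540 units, not below 510 units, so (d) is unavailable.
Exception (e): a current Class A Clearance is held; remuneration is equity-only — every condition holds. Turning to paragraphs (p)–(q): (p) operates — the design studio is classified under the construction sector. (q) is not engaged (the Schedule A Registration is not current), so (p) stands. Exception (e) does not apply.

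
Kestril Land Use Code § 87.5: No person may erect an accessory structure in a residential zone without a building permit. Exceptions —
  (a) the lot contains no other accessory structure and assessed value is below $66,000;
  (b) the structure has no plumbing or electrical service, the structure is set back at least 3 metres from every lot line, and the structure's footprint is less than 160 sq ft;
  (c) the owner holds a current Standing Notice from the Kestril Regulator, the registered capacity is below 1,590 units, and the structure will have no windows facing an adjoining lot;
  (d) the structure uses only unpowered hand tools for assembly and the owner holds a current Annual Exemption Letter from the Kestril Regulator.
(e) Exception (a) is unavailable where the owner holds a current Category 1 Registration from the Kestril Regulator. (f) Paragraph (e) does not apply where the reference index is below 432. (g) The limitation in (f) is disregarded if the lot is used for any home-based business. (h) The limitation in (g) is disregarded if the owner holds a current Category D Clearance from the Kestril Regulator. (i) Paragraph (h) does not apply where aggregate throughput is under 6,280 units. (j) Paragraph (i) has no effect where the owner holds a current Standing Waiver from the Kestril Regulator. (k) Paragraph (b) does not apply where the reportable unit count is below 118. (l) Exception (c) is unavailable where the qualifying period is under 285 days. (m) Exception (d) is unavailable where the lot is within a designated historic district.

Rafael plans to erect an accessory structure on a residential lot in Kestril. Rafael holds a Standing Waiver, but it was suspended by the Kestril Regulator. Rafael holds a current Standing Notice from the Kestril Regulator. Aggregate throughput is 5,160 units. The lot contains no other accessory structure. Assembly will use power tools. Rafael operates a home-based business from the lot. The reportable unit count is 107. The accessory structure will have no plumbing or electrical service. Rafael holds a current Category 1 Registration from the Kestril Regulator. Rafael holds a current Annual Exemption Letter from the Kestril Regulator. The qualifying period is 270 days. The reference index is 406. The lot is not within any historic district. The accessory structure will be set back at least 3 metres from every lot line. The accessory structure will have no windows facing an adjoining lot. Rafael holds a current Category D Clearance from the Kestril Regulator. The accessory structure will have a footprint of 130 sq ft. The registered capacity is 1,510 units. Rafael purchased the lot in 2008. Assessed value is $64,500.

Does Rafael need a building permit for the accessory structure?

Yes — Rafael must obtain a building permit.

Exception (a) is satisfied on its face — the lot has no other accessory structure; assessed value is $64,500, below the $66,000 limit. Turning to paragraphs (e)–(j): (e) operates against (a): a current Category 1 Registration is held. (f) would limit (e) — the reference index is 406, below the 432 limit — but (g) sets (f) aside: (g) operates against (f): a home-based business operates on the lot. (h) would limit (g) — a current Category D Clearance is held — but (i) sets (h) aside: (i) operates against (h): aggregate throughput is 5,160 units, under the 6,280 units limit. (j) is not engaged (no current Standing Waiver is held), so (i) stands. Exception (a) does not apply.
Exception (b)'s conditions are all satisfied: there is no plumbing or electrical service; the setback is at least 3 m on every side; the structure's footprint is 130 sq ft, less than the 160 sq ft limit. But applying paragraph (k): (k) operates against (b): the reportable unit count is 107, below the 118 limit. Exception (b) does not apply.
Exception (c) is satisfied on its face — a current Standing Notice is held; the registered capacity is 1,510 units, below the 1,590 units limit; no windows face an adjoining lot. But: (l) operates against (c): the qualifying period is 270 days, under the 285 days limit. Exception (c) does not apply.
Exception (d) fails — assembly uses power tools.
No exception applies. The general rule governs.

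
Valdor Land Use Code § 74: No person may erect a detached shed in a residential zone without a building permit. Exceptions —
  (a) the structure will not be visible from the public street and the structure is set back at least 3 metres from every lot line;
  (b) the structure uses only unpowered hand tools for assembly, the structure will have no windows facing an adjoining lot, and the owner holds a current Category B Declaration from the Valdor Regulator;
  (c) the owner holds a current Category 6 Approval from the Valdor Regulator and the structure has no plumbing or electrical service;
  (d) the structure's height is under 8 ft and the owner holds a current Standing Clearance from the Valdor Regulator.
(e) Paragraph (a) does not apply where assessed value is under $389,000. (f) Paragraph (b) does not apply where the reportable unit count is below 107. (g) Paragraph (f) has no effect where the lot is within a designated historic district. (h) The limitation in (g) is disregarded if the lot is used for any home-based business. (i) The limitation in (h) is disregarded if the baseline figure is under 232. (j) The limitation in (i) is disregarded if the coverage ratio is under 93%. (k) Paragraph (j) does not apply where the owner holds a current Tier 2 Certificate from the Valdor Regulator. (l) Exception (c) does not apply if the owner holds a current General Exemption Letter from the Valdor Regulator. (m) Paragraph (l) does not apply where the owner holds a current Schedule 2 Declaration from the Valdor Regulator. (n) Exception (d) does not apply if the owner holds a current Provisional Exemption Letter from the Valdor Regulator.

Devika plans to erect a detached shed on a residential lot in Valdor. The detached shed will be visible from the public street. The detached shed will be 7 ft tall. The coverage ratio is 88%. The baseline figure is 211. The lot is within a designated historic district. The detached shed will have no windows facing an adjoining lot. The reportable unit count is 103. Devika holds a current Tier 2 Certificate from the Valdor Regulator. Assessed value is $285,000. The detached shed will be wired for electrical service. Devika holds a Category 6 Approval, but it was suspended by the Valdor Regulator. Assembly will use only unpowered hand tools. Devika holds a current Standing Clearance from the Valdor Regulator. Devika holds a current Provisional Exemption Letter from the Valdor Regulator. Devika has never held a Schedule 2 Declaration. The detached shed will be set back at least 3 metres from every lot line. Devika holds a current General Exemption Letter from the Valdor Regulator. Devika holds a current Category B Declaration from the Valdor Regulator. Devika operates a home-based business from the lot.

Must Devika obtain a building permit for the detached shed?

No — exception (b) applies; Devika does not need a building permit.

Exception (a) requires that the structure will not be visible from the public street; but the structure will be visible from the street, so (a) is unavailable.
Exception (b): assembly uses only hand tools; no windows face an adjoining lot; a current Category B Declaration is held — every condition holds. Under paragraphs (f)–(k): (f) would limit (b) — the reportable unit count is 103, below the 107 limit — but (g) sets (f) aside: (g) operates against (f): the lot is in a historic district. (h) would limit (g) — a home-based business operates on the lot — but (i) sets (h) aside: (i) operates against (h): the baseline figure is 211, under the 232 limit. (j) would limit (i) — the coverage ratio is 88%, under the 93% limit — but (k) sets (j) aside: (k) operates against (j): a current Tier 2 Certificate is held. (b) remains available.
Exception (c) does not apply: the Category 6 Approval is not current.
Exception (d) is satisfied on its face — the structure's height is 7 ft, under the 8 ft limit; a current Standing Clearance is held. Turning to paragraph (n): (n) operates against (d): a current Provisional Exemption Letter is held. So (d) is unavailable.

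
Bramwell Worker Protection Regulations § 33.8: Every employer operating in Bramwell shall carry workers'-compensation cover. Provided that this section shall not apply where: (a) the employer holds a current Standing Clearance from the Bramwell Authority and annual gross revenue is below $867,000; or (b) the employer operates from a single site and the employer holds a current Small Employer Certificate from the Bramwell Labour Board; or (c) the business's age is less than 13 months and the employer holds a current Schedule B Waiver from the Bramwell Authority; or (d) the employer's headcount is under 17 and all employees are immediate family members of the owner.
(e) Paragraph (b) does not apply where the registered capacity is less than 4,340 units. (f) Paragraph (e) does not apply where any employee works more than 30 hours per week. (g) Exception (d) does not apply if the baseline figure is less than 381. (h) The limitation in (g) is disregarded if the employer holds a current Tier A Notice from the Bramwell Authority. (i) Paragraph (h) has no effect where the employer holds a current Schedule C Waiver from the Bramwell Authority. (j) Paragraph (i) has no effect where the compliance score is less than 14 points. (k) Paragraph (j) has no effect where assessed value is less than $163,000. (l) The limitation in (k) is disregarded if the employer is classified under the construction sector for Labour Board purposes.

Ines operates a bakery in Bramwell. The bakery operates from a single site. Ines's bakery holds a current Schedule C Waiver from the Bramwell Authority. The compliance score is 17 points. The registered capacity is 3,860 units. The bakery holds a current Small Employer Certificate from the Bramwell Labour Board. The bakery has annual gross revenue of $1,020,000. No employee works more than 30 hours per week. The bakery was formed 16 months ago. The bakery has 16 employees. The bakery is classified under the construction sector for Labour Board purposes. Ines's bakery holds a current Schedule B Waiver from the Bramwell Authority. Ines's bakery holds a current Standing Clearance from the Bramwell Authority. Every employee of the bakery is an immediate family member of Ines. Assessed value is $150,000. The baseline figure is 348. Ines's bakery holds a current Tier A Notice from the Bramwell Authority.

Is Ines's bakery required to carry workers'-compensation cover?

Yes — Ines's bakery must carry workers'-compensation cover.

Exception (a) requires that annual gross revenue is below $867,000; but annual gross revenue is $1,020,000, not below $867,000, so (a) is unavailable.
All of (b)'s requirements are met (the employer operates from a single site; a current Small Employer Certificate is held). Turning to paragraphs (e)–(f): (e) operates against (b): the registered capacity is 3,860 units, less than the 4,340 units limit. (f), which would lift (e), does not operate here — no employee exceeds 30 hours/week. (b) is therefore removed.
Exception (c) does not apply: the business's age is 16 months, not less than 13 months.
Exception (d) is satisfied on its face — the employer's headcount is 16, under the 17 limit; every employee is an immediate family member. However, paragraphs (g)–(l) must be considered: (g) is engaged — the baseline figure is 348, less than the 381 limit. (h) is triggered (a current Tier A Notice is held), but is itself disapplied by (i): (i) operates against (h): a current Schedule C Waiver is held. (j), which would lift (i), is not triggered — the compliance score is 17 points, not less than 14 points. (d) is therefore removed.
No exception applies. The general rule governs.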